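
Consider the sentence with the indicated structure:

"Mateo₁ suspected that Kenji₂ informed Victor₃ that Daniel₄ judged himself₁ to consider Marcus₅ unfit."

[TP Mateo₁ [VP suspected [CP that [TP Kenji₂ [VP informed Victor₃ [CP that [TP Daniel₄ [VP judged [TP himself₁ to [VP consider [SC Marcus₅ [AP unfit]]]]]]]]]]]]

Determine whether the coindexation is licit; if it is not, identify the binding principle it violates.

Principle A

The two coindexed NPs are *Mateo₁* and *himself₁*.
*himself₁* is an anaphor. Principle A requires it to be bound within its binding domain — the embedded TP, whose subject is Daniel₄.
Within that domain it is c-commanded by *Daniel₄*, which does not share its index.
*Mateo₁* does c-command the anaphor, but from outside its binding domain.
The anaphor is unbound in its domain → Principle A violation.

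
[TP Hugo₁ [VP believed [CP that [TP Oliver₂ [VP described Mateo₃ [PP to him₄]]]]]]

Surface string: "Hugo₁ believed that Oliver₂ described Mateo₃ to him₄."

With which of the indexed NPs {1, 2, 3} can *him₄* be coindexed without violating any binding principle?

{1}

*him* is a pronoun, so Principle B applies: it must be free in its binding domain.
Binding domain of *him₄*: the embedded TP, whose subject is Oliver₂.
*Hugo₁* c-commands the pronoun but from outside its binding domain, and is not c-commanded by it → coindexation permitted.
*Oliver₂* c-commands the pronoun within its binding domain → coindexation would violate Principle B.
*Mateo₃* c-commands the pronoun within its binding domain → coindexation would violate Principle B.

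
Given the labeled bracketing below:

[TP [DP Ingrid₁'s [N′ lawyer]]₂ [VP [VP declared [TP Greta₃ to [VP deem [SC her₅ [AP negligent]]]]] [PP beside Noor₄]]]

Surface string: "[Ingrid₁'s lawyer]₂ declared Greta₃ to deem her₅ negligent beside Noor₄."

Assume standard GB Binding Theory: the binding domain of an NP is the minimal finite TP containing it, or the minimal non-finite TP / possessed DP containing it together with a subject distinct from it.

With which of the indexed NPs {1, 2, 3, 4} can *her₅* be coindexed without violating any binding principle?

*her* is a pronoun, so Principle B applies: it must be free in its binding domain.
Binding domain of *her₅*: the embedded TP, whose subject is Greta₃.
*Ingrid₁* and the pronoun do not c-command one another → neither Principle B nor Principle C is at stake; coindexation permitted.
*[Ingrid₁'s lawyer]₂* c-commands the pronoun but from outside its binding domain, and is not c-commanded by it → coindexation permitted.
*Greta₃* c-commands the pronoun within its binding domain → coindexation would violate Principle B.
*Noor₄* and the pronoun do not c-command one another → neither Principle B nor Principle C is at stake; coindexation permitted.

{1, 2, 4}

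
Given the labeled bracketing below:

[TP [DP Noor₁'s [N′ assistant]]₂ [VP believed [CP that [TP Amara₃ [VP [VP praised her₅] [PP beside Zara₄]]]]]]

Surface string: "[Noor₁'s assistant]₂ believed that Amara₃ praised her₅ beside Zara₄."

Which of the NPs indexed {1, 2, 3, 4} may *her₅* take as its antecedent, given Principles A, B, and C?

{1, 2, 4}

*her* is a pronoun, so Principle B applies: it must be free in its binding domain.
Binding domain of *her₅*: the embedded TP, whose subject is Amara₃.
*Noor₁* and the pronoun do not c-command one another → neither Principle B nor Principle C is at stake; coindexation permitted.
*[Noor₁'s assistant]₂* c-commands the pronoun but from outside its binding domain, and is not c-commanded by it → coindexation permitted.
*Amara₃* c-commands the pronoun within its binding domain → coindexation would violate Principle B.
*Zara₄* and the pronoun do not c-command one another → neither Principle B nor Principle C is at stake; coindexation permitted.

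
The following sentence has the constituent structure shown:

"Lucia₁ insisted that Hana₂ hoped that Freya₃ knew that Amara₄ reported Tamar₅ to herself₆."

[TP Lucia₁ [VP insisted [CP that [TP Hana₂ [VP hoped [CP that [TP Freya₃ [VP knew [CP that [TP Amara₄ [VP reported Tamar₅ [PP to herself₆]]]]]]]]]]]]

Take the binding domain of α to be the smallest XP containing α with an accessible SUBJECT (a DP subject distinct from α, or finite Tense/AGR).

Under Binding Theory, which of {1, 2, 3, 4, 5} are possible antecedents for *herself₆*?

*herself* is an anaphor, so Principle A applies: it must be bound in its binding domain.
Binding domain of *herself₆*: the embedded TP, whose subject is Amara₄.
*Lucia₁* c-commands the anaphor but is outside its binding domain → cannot satisfy Principle A.
*Hana₂* c-commands the anaphor but is outside its binding domain → cannot satisfy Principle A.
*Freya₃* c-commands the anaphor but is outside its binding domain → cannot satisfy Principle A.
*Amara₄* c-commands the anaphor within its binding domain → licit binder.
*Tamar₅* c-commands the anaphor within its binding domain → licit binder.

{4, 5}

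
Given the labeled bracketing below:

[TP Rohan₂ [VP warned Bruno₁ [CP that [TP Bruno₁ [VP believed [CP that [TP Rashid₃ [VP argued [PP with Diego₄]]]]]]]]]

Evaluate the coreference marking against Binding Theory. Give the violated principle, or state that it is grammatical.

The two coindexed NPs are *Bruno₁* (the lower occurrence) and *Bruno₁* (the higher occurrence).
*Bruno₁* (the lower occurrence) is an R-expression. Principle C requires it to be free everywhere.
*Bruno₁* (the higher occurrence) c-commands it and carries the same index.
The R-expression is bound → Principle C violation.

Principle C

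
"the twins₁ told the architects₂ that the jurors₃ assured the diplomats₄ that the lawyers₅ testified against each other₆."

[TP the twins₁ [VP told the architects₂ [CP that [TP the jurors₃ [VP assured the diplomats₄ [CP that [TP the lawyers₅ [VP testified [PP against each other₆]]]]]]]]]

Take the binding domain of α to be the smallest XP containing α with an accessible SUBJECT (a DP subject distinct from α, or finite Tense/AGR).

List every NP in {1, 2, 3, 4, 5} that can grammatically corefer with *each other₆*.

*each other* is an anaphor, so Principle A applies: it must be bound in its binding domain.
Binding domain of *each other₆*: the embedded TP, whose subject is the lawyers₅.
*the twins₁* c-commands the anaphor but is outside its binding domain → cannot satisfy Principle A.
*the architects₂* c-commands the anaphor but is outside its binding domain → cannot satisfy Principle A.
*the jurors₃* c-commands the anaphor but is outside its binding domain → cannot satisfy Principle A.
*the diplomats₄* c-commands the anaphor but is outside its binding domain → cannot satisfy Principle A.
*the lawyers₅* c-commands the anaphor within its binding domain → licit binder.

{5}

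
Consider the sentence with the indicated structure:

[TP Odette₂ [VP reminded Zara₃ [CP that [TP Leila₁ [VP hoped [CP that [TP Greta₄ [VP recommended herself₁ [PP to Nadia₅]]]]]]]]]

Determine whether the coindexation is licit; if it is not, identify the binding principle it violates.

Principle A

The two coindexed NPs are *Leila₁* and *herself₁*.
*herself₁* is an anaphor. Principle A requires it to be bound within its binding domain — the embedded TP, whose subject is Greta₄.
Within that domain it is c-commanded by *Greta₄*, which does not share its index.
*Leila₁* does c-command the anaphor, but from outside its binding domain.
The anaphor is unbound in its domain → Principle A violation.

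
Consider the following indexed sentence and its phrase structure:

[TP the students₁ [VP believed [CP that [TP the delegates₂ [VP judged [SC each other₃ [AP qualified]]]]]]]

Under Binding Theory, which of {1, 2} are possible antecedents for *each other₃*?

*each other* is an anaphor, so Principle A applies: it must be bound in its binding domain.
Binding domain of *each other₃*: the embedded TP, whose subject is the delegates₂.
*the students₁* c-commands the anaphor but is outside its binding domain → cannot satisfy Principle A.
*the delegates₂* c-commands the anaphor within its binding domain → licit binder.

{2}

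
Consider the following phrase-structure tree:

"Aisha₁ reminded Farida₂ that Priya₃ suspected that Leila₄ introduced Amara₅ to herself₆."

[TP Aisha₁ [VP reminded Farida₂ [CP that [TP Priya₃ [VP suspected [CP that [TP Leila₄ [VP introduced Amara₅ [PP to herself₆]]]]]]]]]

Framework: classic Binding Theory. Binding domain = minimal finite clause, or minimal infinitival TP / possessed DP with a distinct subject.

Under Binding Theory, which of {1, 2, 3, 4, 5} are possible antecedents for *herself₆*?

{4, 5}

*herself* is an anaphor, so Principle A applies: it must be bound in its binding domain.
Binding domain of *herself₆*: the embedded TP, whose subject is Leila₄.
*Aisha₁* c-commands the anaphor but is outside its binding domain → cannot satisfy Principle A.
*Farida₂* c-commands the anaphor but is outside its binding domain → cannot satisfy Principle A.
*Priya₃* c-commands the anaphor but is outside its binding domain → cannot satisfy Principle A.
*Leila₄* c-commands the anaphor within its binding domain → licit binder.
*Amara₅* c-commands the anaphor within its binding domain → licit binder.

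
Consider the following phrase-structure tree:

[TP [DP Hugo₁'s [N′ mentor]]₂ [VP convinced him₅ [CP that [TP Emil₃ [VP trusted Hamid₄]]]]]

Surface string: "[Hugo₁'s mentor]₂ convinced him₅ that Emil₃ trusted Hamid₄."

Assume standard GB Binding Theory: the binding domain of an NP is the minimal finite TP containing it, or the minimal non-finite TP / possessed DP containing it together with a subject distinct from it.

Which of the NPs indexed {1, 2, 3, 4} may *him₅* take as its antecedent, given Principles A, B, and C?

*him* is a pronoun, so Principle B applies: it must be free in its binding domain.
Binding domain of *him₅*: the matrix TP, whose subject is [Hugo₁'s mentor]₂.
*Hugo₁* and the pronoun do not c-command one another → neither Principle B nor Principle C is at stake; coindexation permitted.
*[Hugo₁'s mentor]₂* c-commands the pronoun within its binding domain → coindexation would violate Principle B.
*Emil₃*: the pronoun c-commands this R-expression → coindexation would violate Principle C on *Emil₃*.
*Hamid₄*: the pronoun c-commands this R-expression → coindexation would violate Principle C on *Hamid₄*.

{1}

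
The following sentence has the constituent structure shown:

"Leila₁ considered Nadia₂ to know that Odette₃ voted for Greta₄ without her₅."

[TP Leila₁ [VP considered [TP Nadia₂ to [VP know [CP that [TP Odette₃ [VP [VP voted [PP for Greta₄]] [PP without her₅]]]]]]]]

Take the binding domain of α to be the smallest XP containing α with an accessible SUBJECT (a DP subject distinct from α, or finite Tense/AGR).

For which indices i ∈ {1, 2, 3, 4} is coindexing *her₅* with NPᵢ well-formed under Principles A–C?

{1, 2, 4}

*her* is a pronoun, so Principle B applies: it must be free in its binding domain.
Binding domain of *her₅*: the embedded TP, whose subject is Odette₃.
*Leila₁* c-commands the pronoun but from outside its binding domain, and is not c-commanded by it → coindexation permitted.
*Nadia₂* c-commands the pronoun but from outside its binding domain, and is not c-commanded by it → coindexation permitted.
*Odette₃* c-commands the pronoun within its binding domain → coindexation would violate Principle B.
*Greta₄* and the pronoun do not c-command one another → neither Principle B nor Principle C is at stake; coindexation permitted.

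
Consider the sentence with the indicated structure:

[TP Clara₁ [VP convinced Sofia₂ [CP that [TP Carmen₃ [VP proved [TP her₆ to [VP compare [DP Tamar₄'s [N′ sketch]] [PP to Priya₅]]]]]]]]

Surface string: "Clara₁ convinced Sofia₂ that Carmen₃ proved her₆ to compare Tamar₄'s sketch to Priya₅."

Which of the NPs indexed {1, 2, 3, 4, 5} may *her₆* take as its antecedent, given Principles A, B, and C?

*her* is a pronoun, so Principle B applies: it must be free in its binding domain.
Binding domain of *her₆*: the embedded TP, whose subject is Carmen₃.
*Clara₁* c-commands the pronoun but from outside its binding domain, and is not c-commanded by it → coindexation permitted.
*Sofia₂* c-commands the pronoun but from outside its binding domain, and is not c-commanded by it → coindexation permitted.
*Carmen₃* c-commands the pronoun within its binding domain → coindexation would violate Principle B.
*Tamar₄*: the pronoun c-commands this R-expression → coindexation would violate Principle C on *Tamar₄*.
*Priya₅*: the pronoun c-commands this R-expression → coindexation would violate Principle C on *Priya₅*.

{1, 2}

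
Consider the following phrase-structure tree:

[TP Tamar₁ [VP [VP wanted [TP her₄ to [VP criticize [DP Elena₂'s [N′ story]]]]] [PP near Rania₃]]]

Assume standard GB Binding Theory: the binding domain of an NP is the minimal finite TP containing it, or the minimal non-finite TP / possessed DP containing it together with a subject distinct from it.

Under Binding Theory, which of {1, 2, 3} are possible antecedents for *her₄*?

{3}

*her* is a pronoun, so Principle B applies: it must be free in its binding domain.
Binding domain of *her₄*: the matrix TP, whose subject is Tamar₁.
*Tamar₁* c-commands the pronoun within its binding domain → coindexation would violate Principle B.
*Elena₂*: the pronoun c-commands this R-expression → coindexation would violate Principle C on *Elena₂*.
*Rania₃* and the pronoun do not c-command one another → neither Principle B nor Principle C is at stake; coindexation permitted.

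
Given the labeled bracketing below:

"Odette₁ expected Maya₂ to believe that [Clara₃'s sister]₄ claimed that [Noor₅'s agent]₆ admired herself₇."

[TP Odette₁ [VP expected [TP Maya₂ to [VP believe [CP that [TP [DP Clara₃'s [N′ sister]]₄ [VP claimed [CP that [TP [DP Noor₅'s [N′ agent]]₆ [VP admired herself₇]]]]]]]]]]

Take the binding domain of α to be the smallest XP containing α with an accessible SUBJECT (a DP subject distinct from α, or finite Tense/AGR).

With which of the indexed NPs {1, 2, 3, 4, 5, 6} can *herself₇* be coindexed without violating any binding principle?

{6}

*herself* is an anaphor, so Principle A applies: it must be bound in its binding domain.
Binding domain of *herself₇*: the embedded TP, whose subject is [Noor₅'s agent]₆.
*Odette₁* c-commands the anaphor but is outside its binding domain → cannot satisfy Principle A.
*Maya₂* c-commands the anaphor but is outside its binding domain → cannot satisfy Principle A.
*Clara₃* does not c-command the anaphor → cannot bind it.
*[Clara₃'s sister]₄* c-commands the anaphor but is outside its binding domain → cannot satisfy Principle A.
*Noor₅* does not c-command the anaphor → cannot bind it.
*[Noor₅'s agent]₆* c-commands the anaphor within its binding domain → licit binder.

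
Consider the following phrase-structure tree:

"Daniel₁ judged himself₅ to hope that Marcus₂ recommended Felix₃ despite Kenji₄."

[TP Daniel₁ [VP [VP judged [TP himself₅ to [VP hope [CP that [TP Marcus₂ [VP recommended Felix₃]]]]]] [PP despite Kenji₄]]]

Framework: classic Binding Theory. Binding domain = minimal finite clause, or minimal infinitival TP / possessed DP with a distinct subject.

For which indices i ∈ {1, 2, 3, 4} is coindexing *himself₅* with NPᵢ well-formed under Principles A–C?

*himself* is an anaphor, so Principle A applies: it must be bound in its binding domain.
Binding domain of *himself₅*: the matrix TP, whose subject is Daniel₁.
*Daniel₁* c-commands the anaphor within its binding domain → licit binder.
*Marcus₂* does not c-command the anaphor → cannot bind it.
*Felix₃* does not c-command the anaphor → cannot bind it.
*Kenji₄* does not c-command the anaphor → cannot bind it.

{1}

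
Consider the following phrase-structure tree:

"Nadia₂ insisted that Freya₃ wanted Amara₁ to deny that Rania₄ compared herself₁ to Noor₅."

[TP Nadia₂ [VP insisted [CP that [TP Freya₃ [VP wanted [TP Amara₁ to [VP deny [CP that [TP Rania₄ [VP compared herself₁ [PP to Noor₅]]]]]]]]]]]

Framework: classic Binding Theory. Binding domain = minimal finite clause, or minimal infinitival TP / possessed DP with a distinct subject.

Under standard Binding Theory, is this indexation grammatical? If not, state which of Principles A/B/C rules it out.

The two coindexed NPs are *Amara₁* and *herself₁*.
*herself₁* is an anaphor. Principle A requires it to be bound within its binding domain — the embedded TP, whose subject is Rania₄.
Within that domain it is c-commanded by *Rania₄*, which does not share its index.
*Amara₁* does c-command the anaphor, but from outside its binding domain.
The anaphor is unbound in its domain → Principle A violation.

Principle A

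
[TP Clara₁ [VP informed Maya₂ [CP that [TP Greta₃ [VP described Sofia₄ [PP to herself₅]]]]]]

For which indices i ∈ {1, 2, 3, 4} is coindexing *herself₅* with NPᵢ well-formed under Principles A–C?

*herself* is an anaphor, so Principle A applies: it must be bound in its binding domain.
Binding domain of *herself₅*: the embedded TP, whose subject is Greta₃.
*Clara₁* c-commands the anaphor but is outside its binding domain → cannot satisfy Principle A.
*Maya₂* c-commands the anaphor but is outside its binding domain → cannot satisfy Principle A.
*Greta₃* c-commands the anaphor within its binding domain → licit binder.
*Sofia₄* c-commands the anaphor within its binding domain → licit binder.

{3, 4}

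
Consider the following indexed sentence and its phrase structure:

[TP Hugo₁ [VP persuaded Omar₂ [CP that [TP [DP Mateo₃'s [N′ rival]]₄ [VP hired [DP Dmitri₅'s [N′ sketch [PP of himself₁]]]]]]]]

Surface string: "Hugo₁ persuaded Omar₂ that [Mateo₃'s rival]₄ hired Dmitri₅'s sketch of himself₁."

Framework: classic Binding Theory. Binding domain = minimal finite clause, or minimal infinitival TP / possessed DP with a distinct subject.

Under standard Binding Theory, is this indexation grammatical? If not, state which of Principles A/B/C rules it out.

Principle A

The two coindexed NPs are *Hugo₁* and *himself₁*.
*himself₁* is an anaphor. Principle A requires it to be bound within its binding domain — the possessed DP, whose subject is Dmitri₅.
Within that domain it is c-commanded by *Dmitri₅*, which does not share its index.
*Hugo₁* does c-command the anaphor, but from outside its binding domain.
The anaphor is unbound in its domain → Principle A violation.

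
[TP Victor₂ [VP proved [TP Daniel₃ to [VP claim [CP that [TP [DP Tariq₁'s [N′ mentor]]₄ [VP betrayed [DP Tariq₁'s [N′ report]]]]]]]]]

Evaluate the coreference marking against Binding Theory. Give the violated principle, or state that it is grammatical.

grammatical

The two coindexed NPs are *Tariq₁* and *Tariq₁*.
*Tariq₁* is an R-expression; no coindexed NP c-commands it, so Principle C holds.
*Tariq₁* is an R-expression; *Tariq₁* does not c-command it, and no other NP shares its index, so Principle C is satisfied.
All principles are respected.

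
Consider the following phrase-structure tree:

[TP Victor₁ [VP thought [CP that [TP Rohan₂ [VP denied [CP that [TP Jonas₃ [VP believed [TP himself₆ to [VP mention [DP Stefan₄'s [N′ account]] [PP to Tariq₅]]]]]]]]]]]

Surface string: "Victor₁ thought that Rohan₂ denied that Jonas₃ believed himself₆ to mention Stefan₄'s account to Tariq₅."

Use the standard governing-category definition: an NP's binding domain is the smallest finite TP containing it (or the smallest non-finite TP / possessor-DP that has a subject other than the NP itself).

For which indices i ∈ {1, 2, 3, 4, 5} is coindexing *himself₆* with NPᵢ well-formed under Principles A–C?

*himself* is an anaphor, so Principle A applies: it must be bound in its binding domain.
Binding domain of *himself₆*: the embedded TP, whose subject is Jonas₃.
*Victor₁* c-commands the anaphor but is outside its binding domain → cannot satisfy Principle A.
*Rohan₂* c-commands the anaphor but is outside its binding domain → cannot satisfy Principle A.
*Jonas₃* c-commands the anaphor within its binding domain → licit binder.
*Stefan₄* does not c-command the anaphor → cannot bind it.
*Tariq₅* does not c-command the anaphor → cannot bind it.

{3}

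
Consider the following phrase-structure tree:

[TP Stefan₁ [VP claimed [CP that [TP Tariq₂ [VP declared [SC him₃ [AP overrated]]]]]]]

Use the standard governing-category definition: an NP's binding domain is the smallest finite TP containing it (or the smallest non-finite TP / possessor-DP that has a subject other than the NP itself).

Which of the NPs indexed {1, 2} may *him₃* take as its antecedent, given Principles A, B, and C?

{1}

*him* is a pronoun, so Principle B applies: it must be free in its binding domain.
Binding domain of *him₃*: the embedded TP, whose subject is Tariq₂.
*Stefan₁* c-commands the pronoun but from outside its binding domain, and is not c-commanded by it → coindexation permitted.
*Tariq₂* c-commands the pronoun within its binding domain → coindexation would violate Principle B.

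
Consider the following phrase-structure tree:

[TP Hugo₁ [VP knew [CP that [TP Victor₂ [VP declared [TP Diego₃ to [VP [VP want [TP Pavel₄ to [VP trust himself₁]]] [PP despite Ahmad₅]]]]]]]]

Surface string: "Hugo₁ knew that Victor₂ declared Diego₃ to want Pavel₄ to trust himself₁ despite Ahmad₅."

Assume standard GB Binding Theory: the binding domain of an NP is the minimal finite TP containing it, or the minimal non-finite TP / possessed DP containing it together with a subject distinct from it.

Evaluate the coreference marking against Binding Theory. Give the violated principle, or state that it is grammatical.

Principle A

The two coindexed NPs are *Hugo₁* and *himself₁*.
*himself₁* is an anaphor. Principle A requires it to be bound within its binding domain — the embedded TP, whose subject is Pavel₄.
Within that domain it is c-commanded by *Pavel₄*, which does not share its index.
*Hugo₁* does c-command the anaphor, but from outside its binding domain.
The anaphor is unbound in its domain → Principle A violation.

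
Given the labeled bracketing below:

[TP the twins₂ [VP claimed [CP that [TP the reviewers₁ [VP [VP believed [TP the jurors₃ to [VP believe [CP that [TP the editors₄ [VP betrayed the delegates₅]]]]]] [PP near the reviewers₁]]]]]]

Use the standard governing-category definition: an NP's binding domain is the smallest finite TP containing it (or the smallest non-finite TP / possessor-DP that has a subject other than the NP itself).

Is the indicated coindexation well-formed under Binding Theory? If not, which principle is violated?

The two coindexed NPs are *the reviewers₁* (the lower occurrence) and *the reviewers₁* (the higher occurrence).
*the reviewers₁* (the lower occurrence) is an R-expression. Principle C requires it to be free everywhere.
*the reviewers₁* (the higher occurrence) c-commands it and carries the same index.
The R-expression is bound → Principle C violation.

Principle C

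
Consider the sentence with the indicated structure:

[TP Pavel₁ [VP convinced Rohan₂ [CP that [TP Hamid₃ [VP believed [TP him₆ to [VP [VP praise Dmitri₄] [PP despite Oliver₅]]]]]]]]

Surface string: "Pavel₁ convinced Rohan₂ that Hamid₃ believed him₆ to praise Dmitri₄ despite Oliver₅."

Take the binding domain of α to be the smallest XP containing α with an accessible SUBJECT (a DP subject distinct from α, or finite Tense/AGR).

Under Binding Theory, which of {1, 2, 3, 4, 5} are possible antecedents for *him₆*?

{1, 2}

*him* is a pronoun, so Principle B applies: it must be free in its binding domain.
Binding domain of *him₆*: the embedded TP, whose subject is Hamid₃.
*Pavel₁* c-commands the pronoun but from outside its binding domain, and is not c-commanded by it → coindexation permitted.
*Rohan₂* c-commands the pronoun but from outside its binding domain, and is not c-commanded by it → coindexation permitted.
*Hamid₃* c-commands the pronoun within its binding domain → coindexation would violate Principle B.
*Dmitri₄*: the pronoun c-commands this R-expression → coindexation would violate Principle C on *Dmitri₄*.
*Oliver₅*: the pronoun c-commands this R-expression → coindexation would violate Principle C on *Oliver₅*.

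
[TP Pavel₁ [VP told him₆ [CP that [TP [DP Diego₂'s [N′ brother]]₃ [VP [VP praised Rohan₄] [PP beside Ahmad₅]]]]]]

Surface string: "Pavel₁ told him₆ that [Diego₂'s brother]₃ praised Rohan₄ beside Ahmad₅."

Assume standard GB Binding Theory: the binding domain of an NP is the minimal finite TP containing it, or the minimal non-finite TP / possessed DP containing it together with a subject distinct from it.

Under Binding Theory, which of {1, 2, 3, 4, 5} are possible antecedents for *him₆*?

*him* is a pronoun, so Principle B applies: it must be free in its binding domain.
Binding domain of *him₆*: the matrix TP, whose subject is Pavel₁.
*Pavel₁* c-commands the pronoun within its binding domain → coindexation would violate Principle B.
*Diego₂*: the pronoun c-commands this R-expression → coindexation would violate Principle C on *Diego₂*.
*[Diego₂'s brother]₃*: the pronoun c-commands this R-expression → coindexation would violate Principle C on *[Diego₂'s brother]₃*.
*Rohan₄*: the pronoun c-commands this R-expression → coindexation would violate Principle C on *Rohan₄*.
*Ahmad₅*: the pronoun c-commands this R-expression → coindexation would violate Principle C on *Ahmad₅*.

none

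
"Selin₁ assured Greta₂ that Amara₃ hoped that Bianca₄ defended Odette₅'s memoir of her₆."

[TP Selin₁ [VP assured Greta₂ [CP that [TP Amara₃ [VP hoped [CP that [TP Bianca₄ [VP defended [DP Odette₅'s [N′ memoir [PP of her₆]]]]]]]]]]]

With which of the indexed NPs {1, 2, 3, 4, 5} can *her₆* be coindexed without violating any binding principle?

*her* is a pronoun, so Principle B applies: it must be free in its binding domain.
Binding domain of *her₆*: the possessed DP, whose subject is Odette₅.
*Selin₁* c-commands the pronoun but from outside its binding domain, and is not c-commanded by it → coindexation permitted.
*Greta₂* c-commands the pronoun but from outside its binding domain, and is not c-commanded by it → coindexation permitted.
*Amara₃* c-commands the pronoun but from outside its binding domain, and is not c-commanded by it → coindexation permitted.
*Bianca₄* c-commands the pronoun but from outside its binding domain, and is not c-commanded by it → coindexation permitted.
*Odette₅* c-commands the pronoun within its binding domain → coindexation would violate Principle B.

{1, 2, 3, 4}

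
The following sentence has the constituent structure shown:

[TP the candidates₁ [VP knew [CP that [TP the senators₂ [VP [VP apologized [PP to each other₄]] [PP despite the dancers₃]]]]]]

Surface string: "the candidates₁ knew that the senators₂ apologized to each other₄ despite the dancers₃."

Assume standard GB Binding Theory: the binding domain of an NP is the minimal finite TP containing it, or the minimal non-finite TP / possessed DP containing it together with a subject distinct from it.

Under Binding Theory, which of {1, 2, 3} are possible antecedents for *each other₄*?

*each other* is an anaphor, so Principle A applies: it must be bound in its binding domain.
Binding domain of *each other₄*: the embedded TP, whose subject is the senators₂.
*the candidates₁* c-commands the anaphor but is outside its binding domain → cannot satisfy Principle A.
*the senators₂* c-commands the anaphor within its binding domain → licit binder.
*the dancers₃* does not c-command the anaphor → cannot bind it.

{2}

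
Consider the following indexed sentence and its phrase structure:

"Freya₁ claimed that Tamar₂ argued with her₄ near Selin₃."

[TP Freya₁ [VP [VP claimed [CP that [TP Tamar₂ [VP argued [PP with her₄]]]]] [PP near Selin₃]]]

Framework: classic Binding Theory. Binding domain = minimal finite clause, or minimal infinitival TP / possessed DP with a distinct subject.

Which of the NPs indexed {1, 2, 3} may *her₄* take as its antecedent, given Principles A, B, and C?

*her* is a pronoun, so Principle B applies: it must be free in its binding domain.
Binding domain of *her₄*: the embedded TP, whose subject is Tamar₂.
*Freya₁* c-commands the pronoun but from outside its binding domain, and is not c-commanded by it → coindexation permitted.
*Tamar₂* c-commands the pronoun within its binding domain → coindexation would violate Principle B.
*Selin₃* and the pronoun do not c-command one another → neither Principle B nor Principle C is at stake; coindexation permitted.

{1, 3}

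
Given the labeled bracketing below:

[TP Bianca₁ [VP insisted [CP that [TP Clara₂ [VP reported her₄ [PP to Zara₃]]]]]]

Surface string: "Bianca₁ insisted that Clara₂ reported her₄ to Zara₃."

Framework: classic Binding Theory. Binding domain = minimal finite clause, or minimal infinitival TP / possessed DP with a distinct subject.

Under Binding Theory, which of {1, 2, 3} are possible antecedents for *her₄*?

*her* is a pronoun, so Principle B applies: it must be free in its binding domain.
Binding domain of *her₄*: the embedded TP, whose subject is Clara₂.
*Bianca₁* c-commands the pronoun but from outside its binding domain, and is not c-commanded by it → coindexation permitted.
*Clara₂* c-commands the pronoun within its binding domain → coindexation would violate Principle B.
*Zara₃*: the pronoun c-commands this R-expression → coindexation would violate Principle C on *Zara₃*.

{1}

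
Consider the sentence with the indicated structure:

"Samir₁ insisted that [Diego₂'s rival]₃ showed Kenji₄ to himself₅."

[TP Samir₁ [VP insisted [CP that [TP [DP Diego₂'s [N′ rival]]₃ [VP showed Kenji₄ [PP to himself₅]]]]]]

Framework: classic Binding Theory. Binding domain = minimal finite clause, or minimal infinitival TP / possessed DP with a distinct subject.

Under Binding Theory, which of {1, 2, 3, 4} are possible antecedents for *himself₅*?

{3, 4}

*himself* is an anaphor, so Principle A applies: it must be bound in its binding domain.
Binding domain of *himself₅*: the embedded TP, whose subject is [Diego₂'s rival]₃.
*Samir₁* c-commands the anaphor but is outside its binding domain → cannot satisfy Principle A.
*Diego₂* does not c-command the anaphor → cannot bind it.
*[Diego₂'s rival]₃* c-commands the anaphor within its binding domain → licit binder.
*Kenji₄* c-commands the anaphor within its binding domain → licit binder.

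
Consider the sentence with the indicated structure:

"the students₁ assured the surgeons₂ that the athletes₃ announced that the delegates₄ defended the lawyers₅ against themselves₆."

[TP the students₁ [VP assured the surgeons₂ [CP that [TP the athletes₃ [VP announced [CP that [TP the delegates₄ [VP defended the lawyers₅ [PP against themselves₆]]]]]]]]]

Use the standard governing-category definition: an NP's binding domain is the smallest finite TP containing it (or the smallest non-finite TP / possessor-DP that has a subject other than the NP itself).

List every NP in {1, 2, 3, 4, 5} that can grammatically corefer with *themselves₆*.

*themselves* is an anaphor, so Principle A applies: it must be bound in its binding domain.
Binding domain of *themselves₆*: the embedded TP, whose subject is the delegates₄.
*the students₁* c-commands the anaphor but is outside its binding domain → cannot satisfy Principle A.
*the surgeons₂* c-commands the anaphor but is outside its binding domain → cannot satisfy Principle A.
*the athletes₃* c-commands the anaphor but is outside its binding domain → cannot satisfy Principle A.
*the delegates₄* c-commands the anaphor within its binding domain → licit binder.
*the lawyers₅* c-commands the anaphor within its binding domain → licit binder.

{4, 5}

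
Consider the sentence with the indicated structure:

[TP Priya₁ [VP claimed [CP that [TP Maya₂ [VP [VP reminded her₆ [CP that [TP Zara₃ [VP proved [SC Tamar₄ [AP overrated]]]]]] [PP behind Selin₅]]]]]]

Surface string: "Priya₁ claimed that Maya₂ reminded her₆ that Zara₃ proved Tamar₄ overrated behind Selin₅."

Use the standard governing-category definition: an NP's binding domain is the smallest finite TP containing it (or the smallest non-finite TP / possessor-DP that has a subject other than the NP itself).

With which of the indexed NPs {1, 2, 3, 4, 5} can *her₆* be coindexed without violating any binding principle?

{1, 5}

*her* is a pronoun, so Principle B applies: it must be free in its binding domain.
Binding domain of *her₆*: the embedded TP, whose subject is Maya₂.
*Priya₁* c-commands the pronoun but from outside its binding domain, and is not c-commanded by it → coindexation permitted.
*Maya₂* c-commands the pronoun within its binding domain → coindexation would violate Principle B.
*Zara₃*: the pronoun c-commands this R-expression → coindexation would violate Principle C on *Zara₃*.
*Tamar₄*: the pronoun c-commands this R-expression → coindexation would violate Principle C on *Tamar₄*.
*Selin₅* and the pronoun do not c-command one another → neither Principle B nor Principle C is at stake; coindexation permitted.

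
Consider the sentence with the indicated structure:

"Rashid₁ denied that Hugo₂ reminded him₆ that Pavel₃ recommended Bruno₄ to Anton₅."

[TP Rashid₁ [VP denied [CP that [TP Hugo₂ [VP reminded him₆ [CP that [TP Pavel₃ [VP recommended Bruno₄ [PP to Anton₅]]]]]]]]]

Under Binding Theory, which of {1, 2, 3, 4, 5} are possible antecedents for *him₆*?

{1}

*him* is a pronoun, so Principle B applies: it must be free in its binding domain.
Binding domain of *him₆*: the embedded TP, whose subject is Hugo₂.
*Rashid₁* c-commands the pronoun but from outside its binding domain, and is not c-commanded by it → coindexation permitted.
*Hugo₂* c-commands the pronoun within its binding domain → coindexation would violate Principle B.
*Pavel₃*: the pronoun c-commands this R-expression → coindexation would violate Principle C on *Pavel₃*.
*Bruno₄*: the pronoun c-commands this R-expression → coindexation would violate Principle C on *Bruno₄*.
*Anton₅*: the pronoun c-commands this R-expression → coindexation would violate Principle C on *Anton₅*.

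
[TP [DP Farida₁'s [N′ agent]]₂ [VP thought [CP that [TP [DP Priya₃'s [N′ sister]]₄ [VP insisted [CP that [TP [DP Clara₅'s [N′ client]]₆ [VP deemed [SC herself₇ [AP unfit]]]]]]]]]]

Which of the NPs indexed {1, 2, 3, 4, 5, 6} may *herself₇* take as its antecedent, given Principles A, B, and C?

{6}

*herself* is an anaphor, so Principle A applies: it must be bound in its binding domain.
Binding domain of *herself₇*: the embedded TP, whose subject is [Clara₅'s client]₆.
*Farida₁* does not c-command the anaphor → cannot bind it.
*[Farida₁'s agent]₂* c-commands the anaphor but is outside its binding domain → cannot satisfy Principle A.
*Priya₃* does not c-command the anaphor → cannot bind it.
*[Priya₃'s sister]₄* c-commands the anaphor but is outside its binding domain → cannot satisfy Principle A.
*Clara₅* does not c-command the anaphor → cannot bind it.
*[Clara₅'s client]₆* c-commands the anaphor within its binding domain → licit binder.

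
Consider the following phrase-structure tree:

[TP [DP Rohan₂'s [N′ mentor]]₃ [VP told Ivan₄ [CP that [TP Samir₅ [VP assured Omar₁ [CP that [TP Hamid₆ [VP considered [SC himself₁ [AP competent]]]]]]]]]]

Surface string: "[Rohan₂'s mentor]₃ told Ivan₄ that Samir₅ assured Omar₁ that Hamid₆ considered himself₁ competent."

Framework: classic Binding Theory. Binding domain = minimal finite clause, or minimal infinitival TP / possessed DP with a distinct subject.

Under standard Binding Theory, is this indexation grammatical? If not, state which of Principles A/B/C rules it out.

The two coindexed NPs are *Omar₁* and *himself₁*.
*himself₁* is an anaphor. Principle A requires it to be bound within its binding domain — the embedded TP, whose subject is Hamid₆.
Within that domain it is c-commanded by *Hamid₆*, which does not share its index.
*Omar₁* does c-command the anaphor, but from outside its binding domain.
The anaphor is unbound in its domain → Principle A violation.

Principle A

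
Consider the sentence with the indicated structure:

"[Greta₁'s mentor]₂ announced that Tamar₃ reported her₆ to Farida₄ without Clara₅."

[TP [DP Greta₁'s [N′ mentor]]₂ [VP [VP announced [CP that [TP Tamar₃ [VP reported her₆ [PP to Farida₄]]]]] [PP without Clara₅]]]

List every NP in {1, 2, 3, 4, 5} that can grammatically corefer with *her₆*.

*her* is a pronoun, so Principle B applies: it must be free in its binding domain.
Binding domain of *her₆*: the embedded TP, whose subject is Tamar₃.
*Greta₁* and the pronoun do not c-command one another → neither Principle B nor Principle C is at stake; coindexation permitted.
*[Greta₁'s mentor]₂* c-commands the pronoun but from outside its binding domain, and is not c-commanded by it → coindexation permitted.
*Tamar₃* c-commands the pronoun within its binding domain → coindexation would violate Principle B.
*Farida₄*: the pronoun c-commands this R-expression → coindexation would violate Principle C on *Farida₄*.
*Clara₅* and the pronoun do not c-command one another → neither Principle B nor Principle C is at stake; coindexation permitted.

{1, 2, 5}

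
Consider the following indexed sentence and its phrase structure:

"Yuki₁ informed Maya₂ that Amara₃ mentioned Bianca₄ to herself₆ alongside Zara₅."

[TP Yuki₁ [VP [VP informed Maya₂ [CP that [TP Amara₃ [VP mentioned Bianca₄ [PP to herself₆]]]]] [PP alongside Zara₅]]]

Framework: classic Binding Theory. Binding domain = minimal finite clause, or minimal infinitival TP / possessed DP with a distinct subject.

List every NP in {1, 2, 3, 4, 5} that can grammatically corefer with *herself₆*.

{3, 4}

*herself* is an anaphor, so Principle A applies: it must be bound in its binding domain.
Binding domain of *herself₆*: the embedded TP, whose subject is Amara₃.
*Yuki₁* c-commands the anaphor but is outside its binding domain → cannot satisfy Principle A.
*Maya₂* c-commands the anaphor but is outside its binding domain → cannot satisfy Principle A.
*Amara₃* c-commands the anaphor within its binding domain → licit binder.
*Bianca₄* c-commands the anaphor within its binding domain → licit binder.
*Zara₅* does not c-command the anaphor → cannot bind it.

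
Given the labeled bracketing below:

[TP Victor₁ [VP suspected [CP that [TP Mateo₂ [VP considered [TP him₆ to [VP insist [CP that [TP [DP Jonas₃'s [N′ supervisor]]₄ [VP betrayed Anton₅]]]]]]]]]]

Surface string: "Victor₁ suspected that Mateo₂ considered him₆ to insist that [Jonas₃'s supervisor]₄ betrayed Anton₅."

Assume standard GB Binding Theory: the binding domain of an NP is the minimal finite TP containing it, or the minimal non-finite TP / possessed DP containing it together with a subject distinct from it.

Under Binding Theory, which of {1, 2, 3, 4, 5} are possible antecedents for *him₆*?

{1}

*him* is a pronoun, so Principle B applies: it must be free in its binding domain.
Binding domain of *him₆*: the embedded TP, whose subject is Mateo₂.
*Victor₁* c-commands the pronoun but from outside its binding domain, and is not c-commanded by it → coindexation permitted.
*Mateo₂* c-commands the pronoun within its binding domain → coindexation would violate Principle B.
*Jonas₃*: the pronoun c-commands this R-expression → coindexation would violate Principle C on *Jonas₃*.
*[Jonas₃'s supervisor]₄*: the pronoun c-commands this R-expression → coindexation would violate Principle C on *[Jonas₃'s supervisor]₄*.
*Anton₅*: the pronoun c-commands this R-expression → coindexation would violate Principle C on *Anton₅*.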